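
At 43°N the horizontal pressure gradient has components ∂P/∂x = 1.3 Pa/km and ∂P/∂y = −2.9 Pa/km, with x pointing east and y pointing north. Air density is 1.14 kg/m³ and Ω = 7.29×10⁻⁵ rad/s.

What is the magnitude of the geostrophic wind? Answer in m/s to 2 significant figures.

Coriolis parameter at 43°N:
f = 2Ω sin φ = 2 × 7.29×10⁻⁵ × sin 43° = 9.94×10⁻⁵ s⁻¹
Component geostrophic relations (x east, y north):
u_g = −(1/(fρ)) ∂P/∂y,  v_g = (1/(fρ)) ∂P/∂x
u_g = −(−2.9×10⁻³)/(9.94×10⁻⁵ × 1.14) = 25.6 m/s;  v_g = (1.3×10⁻³)/(9.94×10⁻⁵ × 1.14) = 11.5 m/s
|V_g| = √(u_g² + v_g²) = 28.0 m/s

28 m/s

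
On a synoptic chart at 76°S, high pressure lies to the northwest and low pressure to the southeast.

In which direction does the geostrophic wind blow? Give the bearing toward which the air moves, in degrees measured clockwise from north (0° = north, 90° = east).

045°

The pressure-gradient force points toward the southeast (bearing 135°).
Geostrophic balance: in the Southern Hemisphere the Coriolis force deflects motion to the left, so the geostrophic wind blows 90° to the left of the pressure-gradient force (low pressure on the right).
Rotating 135° by 90° counterclockwise gives 045° — the wind blows toward the northeast.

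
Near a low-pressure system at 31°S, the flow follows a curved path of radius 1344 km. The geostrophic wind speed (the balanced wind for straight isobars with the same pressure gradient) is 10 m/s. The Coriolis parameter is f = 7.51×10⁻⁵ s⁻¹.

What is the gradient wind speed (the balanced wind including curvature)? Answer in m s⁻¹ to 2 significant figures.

9.2 m s⁻¹

Around a low, centrifugal force acts outward with Coriolis, so pressure-gradient force balances both:
(1/ρ)|∂P/∂n| = fV + V²/R  →  V² + fR·V − fR·V_g = 0
With fR = 7.51×10⁻⁵ × 1344×10³ m = 101 m/s:
V = [−fR + √((fR)² + 4 fR V_g)]/2 = [−101 + √(101² + 4×101×10)]/2 = 9.17 m/s
Subgeostrophic (V < V_g = 10 m/s), as expected around a low.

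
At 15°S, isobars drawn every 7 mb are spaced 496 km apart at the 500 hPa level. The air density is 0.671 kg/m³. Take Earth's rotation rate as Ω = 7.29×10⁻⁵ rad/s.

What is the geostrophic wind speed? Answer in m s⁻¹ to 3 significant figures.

Coriolis parameter at 15°S:
f = 2Ω sin φ = 2 × 7.29×10⁻⁵ × sin 15° = 3.77×10⁻⁵ s⁻¹
Pressure gradient: |∂P/∂n| = 700 Pa / 496000 m = 1.41×10⁻³ Pa/m
Geostrophic balance (pressure-gradient force = Coriolis force):
V_g = (1/(fρ)) |∂P/∂n| = 1.41×10⁻³ / (3.77×10⁻⁵ × 0.671) = 55.7 m/s

55.7 m s⁻¹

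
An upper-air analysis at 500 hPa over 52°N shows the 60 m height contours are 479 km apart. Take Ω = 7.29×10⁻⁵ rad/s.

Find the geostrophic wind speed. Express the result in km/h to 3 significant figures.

Coriolis parameter at 52°N:
f = 2Ω sin φ = 2 × 7.29×10⁻⁵ × sin 52° = 1.15×10⁻⁴ s⁻¹
Height gradient: |∂Z/∂n| = 60 m / 479000 m = 1.25×10⁻⁴
On a pressure surface, geostrophic balance gives V_g = (g/f)|∂Z/∂n|:
V_g = 9.81 × 1.25×10⁻⁴ / 1.15×10⁻⁴ = 10.7 m/s
Converting: 10.7 m/s × 3.6 = 38.5 km/h

38.5 km/h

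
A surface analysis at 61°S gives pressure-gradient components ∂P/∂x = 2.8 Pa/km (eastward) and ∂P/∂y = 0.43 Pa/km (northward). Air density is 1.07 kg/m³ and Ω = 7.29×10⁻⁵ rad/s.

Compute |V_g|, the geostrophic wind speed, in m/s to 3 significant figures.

Coriolis parameter at 61°S:
f = 2Ω sin φ = 2 × 7.29×10⁻⁵ × sin 61° = 1.28×10⁻⁴ s⁻¹
In the Southern Hemisphere f is negative: f = −1.28×10⁻⁴ s⁻¹.
Component geostrophic relations (x east, y north):
u_g = −(1/(fρ)) ∂P/∂y,  v_g = (1/(fρ)) ∂P/∂x
u_g = −(0.43×10⁻³)/(−1.28×10⁻⁴ × 1.07) = 3.15 m/s;  v_g = (2.8×10⁻³)/(−1.28×10⁻⁴ × 1.07) = −20.5 m/s
|V_g| = √(u_g² + v_g²) = 20.8 m/s

20.8 m/s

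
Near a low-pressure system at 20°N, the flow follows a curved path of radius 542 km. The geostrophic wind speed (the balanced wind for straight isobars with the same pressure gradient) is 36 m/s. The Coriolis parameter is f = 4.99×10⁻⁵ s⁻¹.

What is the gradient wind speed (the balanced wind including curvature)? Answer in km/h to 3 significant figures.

73.7 km/h

Around a low, centrifugal force acts outward with Coriolis, so pressure-gradient force balances both:
(1/ρ)|∂P/∂n| = fV + V²/R  →  V² + fR·V − fR·V_g = 0
With fR = 4.99×10⁻⁵ × 542×10³ m = 27.0 m/s:
V = [−fR + √((fR)² + 4 fR V_g)]/2 = [−27.0 + √(27.0² + 4×27.0×36)]/2 = 20.5 m/s
Subgeostrophic (V < V_g = 36 m/s), as expected around a low.
Converting: 20.5 m/s × 3.6 = 73.7 km/h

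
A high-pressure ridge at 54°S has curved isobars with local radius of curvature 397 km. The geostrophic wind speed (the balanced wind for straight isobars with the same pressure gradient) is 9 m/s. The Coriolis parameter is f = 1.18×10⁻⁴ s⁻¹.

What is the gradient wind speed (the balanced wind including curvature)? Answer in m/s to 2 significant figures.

Around a high, pressure-gradient force acts outward with centrifugal, so Coriolis balances both:
fV = (1/ρ)|∂P/∂n| + V²/R  →  V² − fR·V + fR·V_g = 0
With fR = 1.18×10⁻⁴ × 397×10³ m = 46.8 m/s:
V = [fR − √((fR)² − 4 fR V_g)]/2 = [46.8 − √(46.8² − 4×46.8×9)]/2 = 12.2 m/s
Supergeostrophic (V > V_g = 9 m/s), as expected around a high.

12 m/s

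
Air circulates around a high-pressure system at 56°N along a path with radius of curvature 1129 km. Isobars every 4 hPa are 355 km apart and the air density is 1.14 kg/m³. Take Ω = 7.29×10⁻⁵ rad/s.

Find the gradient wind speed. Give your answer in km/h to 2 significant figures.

Coriolis parameter at 56°N:
f = 2Ω sin φ = 2 × 7.29×10⁻⁵ × sin 56° = 1.21×10⁻⁴ s⁻¹
Pressure gradient: |∂P/∂n| = 400 Pa / 355000 m = 1.13×10⁻³ Pa/m
Geostrophic speed: V_g = |∂P/∂n|/(fρ) = 1.13×10⁻³/(1.21×10⁻⁴ × 1.14) = 8.18 m/s
Around a high, pressure-gradient force acts outward with centrifugal, so Coriolis balances both:
fV = (1/ρ)|∂P/∂n| + V²/R  →  V² − fR·V + fR·V_g = 0
With fR = 1.21×10⁻⁴ × 1129×10³ m = 136 m/s:
V = [fR − √((fR)² − 4 fR V_g)]/2 = [136 − √(136² − 4×136×8.18)]/2 = 8.74 m/s
Supergeostrophic (V > V_g = 8.18 m/s), as expected around a high.
Converting: 8.74 m/s × 3.6 = 31 km/h

31 km/h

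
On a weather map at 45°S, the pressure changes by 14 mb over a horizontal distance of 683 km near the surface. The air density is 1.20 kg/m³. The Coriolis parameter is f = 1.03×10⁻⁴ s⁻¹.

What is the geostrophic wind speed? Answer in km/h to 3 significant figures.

Pressure gradient: |∂P/∂n| = 1400 Pa / 683000 m = 2.05×10⁻³ Pa/m
Geostrophic balance (pressure-gradient force = Coriolis force):
V_g = (1/(fρ)) |∂P/∂n| = 2.05×10⁻³ / (1.03×10⁻⁴ × 1.20) = 16.6 m/s
Converting: 16.6 m/s × 3.6 = 59.7 km/h

59.7 km/h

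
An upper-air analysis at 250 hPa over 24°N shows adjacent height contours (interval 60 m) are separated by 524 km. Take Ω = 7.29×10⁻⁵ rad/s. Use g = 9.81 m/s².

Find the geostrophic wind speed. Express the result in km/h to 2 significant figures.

68 km/h

Coriolis parameter at 24°N:
f = 2Ω sin φ = 2 × 7.29×10⁻⁵ × sin 24° = 5.93×10⁻⁵ s⁻¹
Height gradient: |∂Z/∂n| = 60 m / 524000 m = 1.15×10⁻⁴
On a pressure surface, geostrophic balance gives V_g = (g/f)|∂Z/∂n|:
V_g = 9.81 × 1.15×10⁻⁴ / 5.93×10⁻⁵ = 18.9 m/s
Converting: 18.9 m/s × 3.6 = 68 km/h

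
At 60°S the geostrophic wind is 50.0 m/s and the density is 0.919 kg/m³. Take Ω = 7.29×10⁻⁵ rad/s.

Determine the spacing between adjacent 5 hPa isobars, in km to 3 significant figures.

Coriolis parameter at 60°S:
f = 2Ω sin φ = 2 × 7.29×10⁻⁵ × sin 60° = 1.26×10⁻⁴ s⁻¹
Geostrophic balance rearranged: |∂P/∂n| = f ρ V_g
|∂P/∂n| = 1.26×10⁻⁴ × 0.919 × 50.0 = 5.80×10⁻³ Pa/m
Isobar spacing: Δn = ΔP/|∂P/∂n| = 500 Pa / 5.80×10⁻³ Pa/m = 86178 m ≈ 86.2 km

86.2 km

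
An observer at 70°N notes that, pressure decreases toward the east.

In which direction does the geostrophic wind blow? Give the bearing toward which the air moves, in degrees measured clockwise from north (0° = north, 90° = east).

The pressure-gradient force points toward the east (bearing 090°).
Geostrophic balance: in the Northern Hemisphere the Coriolis force deflects motion to the right, so the geostrophic wind blows 90° to the right of the pressure-gradient force (low pressure on the left).
Rotating 090° by 90° clockwise gives 180° — the wind blows toward the south.

180°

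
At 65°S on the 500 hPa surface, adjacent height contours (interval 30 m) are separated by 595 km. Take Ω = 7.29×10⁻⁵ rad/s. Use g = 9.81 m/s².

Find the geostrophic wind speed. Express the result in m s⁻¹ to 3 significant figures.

3.74 m s⁻¹

Coriolis parameter at 65°S:
f = 2Ω sin φ = 2 × 7.29×10⁻⁵ × sin 65° = 1.32×10⁻⁴ s⁻¹
Height gradient: |∂Z/∂n| = 30 m / 595000 m = 5.04×10⁻⁵
On a pressure surface, geostrophic balance gives V_g = (g/f)|∂Z/∂n|:
V_g = 9.81 × 5.04×10⁻⁵ / 1.32×10⁻⁴ = 3.74 m/s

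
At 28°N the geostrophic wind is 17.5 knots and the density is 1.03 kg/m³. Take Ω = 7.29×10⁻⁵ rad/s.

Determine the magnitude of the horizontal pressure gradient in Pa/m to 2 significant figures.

6.3×10⁻⁴ Pa/m

Coriolis parameter at 28°N:
f = 2Ω sin φ = 2 × 7.29×10⁻⁵ × sin 28° = 6.84×10⁻⁵ s⁻¹
Wind speed in SI: 17.5 knots = 9.00 m/s
Geostrophic balance rearranged: |∂P/∂n| = f ρ V_g
|∂P/∂n| = 6.84×10⁻⁵ × 1.03 × 9.00 = 6.35×10⁻⁴ Pa/m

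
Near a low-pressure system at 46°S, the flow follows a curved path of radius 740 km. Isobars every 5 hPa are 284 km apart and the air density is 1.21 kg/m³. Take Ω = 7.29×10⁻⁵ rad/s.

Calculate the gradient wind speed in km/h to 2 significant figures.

43 km/h

Coriolis parameter at 46°S:
f = 2Ω sin φ = 2 × 7.29×10⁻⁵ × sin 46° = 1.05×10⁻⁴ s⁻¹
Pressure gradient: |∂P/∂n| = 500 Pa / 284000 m = 1.76×10⁻³ Pa/m
Geostrophic speed: V_g = |∂P/∂n|/(fρ) = 1.76×10⁻³/(1.05×10⁻⁴ × 1.21) = 13.9 m/s
Around a low, centrifugal force acts outward with Coriolis, so pressure-gradient force balances both:
(1/ρ)|∂P/∂n| = fV + V²/R  →  V² + fR·V − fR·V_g = 0
With fR = 1.05×10⁻⁴ × 740×10³ m = 77.6 m/s:
V = [−fR + √((fR)² + 4 fR V_g)]/2 = [−77.6 + √(77.6² + 4×77.6×13.9)]/2 = 12 m/s
Subgeostrophic (V < V_g = 13.9 m/s), as expected around a low.
Converting: 12 m/s × 3.6 = 43 km/h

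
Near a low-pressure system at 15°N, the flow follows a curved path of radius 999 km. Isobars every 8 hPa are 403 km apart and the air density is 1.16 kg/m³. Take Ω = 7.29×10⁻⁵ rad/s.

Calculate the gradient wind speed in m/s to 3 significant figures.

26.6 m/s

Coriolis parameter at 15°N:
f = 2Ω sin φ = 2 × 7.29×10⁻⁵ × sin 15° = 3.77×10⁻⁵ s⁻¹
Pressure gradient: |∂P/∂n| = 800 Pa / 403000 m = 1.99×10⁻³ Pa/m
Geostrophic speed: V_g = |∂P/∂n|/(fρ) = 1.99×10⁻³/(3.77×10⁻⁵ × 1.16) = 45.3 m/s
Around a low, centrifugal force acts outward with Coriolis, so pressure-gradient force balances both:
(1/ρ)|∂P/∂n| = fV + V²/R  →  V² + fR·V − fR·V_g = 0
With fR = 3.77×10⁻⁵ × 999×10³ m = 37.7 m/s:
V = [−fR + √((fR)² + 4 fR V_g)]/2 = [−37.7 + √(37.7² + 4×37.7×45.3)]/2 = 26.6 m/s
Subgeostrophic (V < V_g = 45.3 m/s), as expected around a low.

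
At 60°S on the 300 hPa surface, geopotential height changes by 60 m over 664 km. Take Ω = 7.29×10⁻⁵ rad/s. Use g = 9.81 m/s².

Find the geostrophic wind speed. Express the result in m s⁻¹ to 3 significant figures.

7.02 m s⁻¹

Coriolis parameter at 60°S:
f = 2Ω sin φ = 2 × 7.29×10⁻⁵ × sin 60° = 1.26×10⁻⁴ s⁻¹
Height gradient: |∂Z/∂n| = 60 m / 664000 m = 9.04×10⁻⁵
On a pressure surface, geostrophic balance gives V_g = (g/f)|∂Z/∂n|:
V_g = 9.81 × 9.04×10⁻⁵ / 1.26×10⁻⁴ = 7.02 m/s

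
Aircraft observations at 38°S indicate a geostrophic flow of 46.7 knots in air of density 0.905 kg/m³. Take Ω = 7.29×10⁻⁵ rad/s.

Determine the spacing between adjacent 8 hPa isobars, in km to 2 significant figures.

410 km

Coriolis parameter at 38°S:
f = 2Ω sin φ = 2 × 7.29×10⁻⁵ × sin 38° = 8.98×10⁻⁵ s⁻¹
Wind speed in SI: 46.7 knots = 24.0 m/s
Geostrophic balance rearranged: |∂P/∂n| = f ρ V_g
|∂P/∂n| = 8.98×10⁻⁵ × 0.905 × 24.0 = 1.95×10⁻³ Pa/m
Isobar spacing: Δn = ΔP/|∂P/∂n| = 800 Pa / 1.95×10⁻³ Pa/m = 409908 m ≈ 410 km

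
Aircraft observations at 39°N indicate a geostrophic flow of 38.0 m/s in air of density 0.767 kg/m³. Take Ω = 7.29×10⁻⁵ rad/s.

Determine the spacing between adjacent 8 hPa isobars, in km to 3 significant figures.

Coriolis parameter at 39°N:
f = 2Ω sin φ = 2 × 7.29×10⁻⁵ × sin 39° = 9.18×10⁻⁵ s⁻¹
Geostrophic balance rearranged: |∂P/∂n| = f ρ V_g
|∂P/∂n| = 9.18×10⁻⁵ × 0.767 × 38.0 = 2.67×10⁻³ Pa/m
Isobar spacing: Δn = ΔP/|∂P/∂n| = 800 Pa / 2.67×10⁻³ Pa/m = 299145 m ≈ 299 km

299 km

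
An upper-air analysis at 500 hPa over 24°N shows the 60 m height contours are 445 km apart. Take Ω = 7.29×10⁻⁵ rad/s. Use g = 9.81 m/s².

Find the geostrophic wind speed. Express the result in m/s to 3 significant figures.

22.3 m/s

Coriolis parameter at 24°N:
f = 2Ω sin φ = 2 × 7.29×10⁻⁵ × sin 24° = 5.93×10⁻⁵ s⁻¹
Height gradient: |∂Z/∂n| = 60 m / 445000 m = 1.35×10⁻⁴
On a pressure surface, geostrophic balance gives V_g = (g/f)|∂Z/∂n|:
V_g = 9.81 × 1.35×10⁻⁴ / 5.93×10⁻⁵ = 22.3 m/s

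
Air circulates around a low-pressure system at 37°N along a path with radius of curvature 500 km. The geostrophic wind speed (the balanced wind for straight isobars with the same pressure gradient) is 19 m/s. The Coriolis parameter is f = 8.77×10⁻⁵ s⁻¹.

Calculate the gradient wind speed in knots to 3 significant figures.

27.8 knots

Around a low, centrifugal force acts outward with Coriolis, so pressure-gradient force balances both:
(1/ρ)|∂P/∂n| = fV + V²/R  →  V² + fR·V − fR·V_g = 0
With fR = 8.77×10⁻⁵ × 500×10³ m = 43.8 m/s:
V = [−fR + √((fR)² + 4 fR V_g)]/2 = [−43.8 + √(43.8² + 4×43.8×19)]/2 = 14.3 m/s
Subgeostrophic (V < V_g = 19 m/s), as expected around a low.
Converting: 14.3 m/s × 1.944 = 27.8 knots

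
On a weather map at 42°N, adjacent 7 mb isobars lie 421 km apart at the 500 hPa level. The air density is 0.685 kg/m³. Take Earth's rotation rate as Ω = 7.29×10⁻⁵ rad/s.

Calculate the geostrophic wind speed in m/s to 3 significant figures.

24.9 m/s

Coriolis parameter at 42°N:
f = 2Ω sin φ = 2 × 7.29×10⁻⁵ × sin 42° = 9.76×10⁻⁵ s⁻¹
Pressure gradient: |∂P/∂n| = 700 Pa / 421000 m = 1.66×10⁻³ Pa/m
Geostrophic balance (pressure-gradient force = Coriolis force):
V_g = (1/(fρ)) |∂P/∂n| = 1.66×10⁻³ / (9.76×10⁻⁵ × 0.685) = 24.9 m/s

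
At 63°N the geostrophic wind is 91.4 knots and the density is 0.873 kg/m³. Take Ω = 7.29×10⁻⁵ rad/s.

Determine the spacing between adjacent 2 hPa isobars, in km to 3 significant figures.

37.5 km

Coriolis parameter at 63°N:
f = 2Ω sin φ = 2 × 7.29×10⁻⁵ × sin 63° = 1.30×10⁻⁴ s⁻¹
Wind speed in SI: 91.4 knots = 47.0 m/s
Geostrophic balance rearranged: |∂P/∂n| = f ρ V_g
|∂P/∂n| = 1.30×10⁻⁴ × 0.873 × 47.0 = 5.33×10⁻³ Pa/m
Isobar spacing: Δn = ΔP/|∂P/∂n| = 200 Pa / 5.33×10⁻³ Pa/m = 37505 m ≈ 37.5 km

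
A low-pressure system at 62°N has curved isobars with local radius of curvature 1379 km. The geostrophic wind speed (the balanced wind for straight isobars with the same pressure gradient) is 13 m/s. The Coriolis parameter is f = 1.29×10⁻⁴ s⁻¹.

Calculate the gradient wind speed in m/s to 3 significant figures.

Around a low, centrifugal force acts outward with Coriolis, so pressure-gradient force balances both:
(1/ρ)|∂P/∂n| = fV + V²/R  →  V² + fR·V − fR·V_g = 0
With fR = 1.29×10⁻⁴ × 1379×10³ m = 178 m/s:
V = [−fR + √((fR)² + 4 fR V_g)]/2 = [−178 + √(178² + 4×178×13)]/2 = 12.2 m/s
Subgeostrophic (V < V_g = 13 m/s), as expected around a low.

12.2 m/s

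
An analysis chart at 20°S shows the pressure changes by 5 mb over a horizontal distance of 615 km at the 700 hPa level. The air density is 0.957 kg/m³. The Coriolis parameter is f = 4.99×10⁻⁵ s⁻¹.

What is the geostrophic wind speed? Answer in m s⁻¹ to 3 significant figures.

17.0 m s⁻¹

Pressure gradient: |∂P/∂n| = 500 Pa / 615000 m = 8.13×10⁻⁴ Pa/m
Geostrophic balance (pressure-gradient force = Coriolis force):
V_g = (1/(fρ)) |∂P/∂n| = 8.13×10⁻⁴ / (4.99×10⁻⁵ × 0.957) = 17.0 m/s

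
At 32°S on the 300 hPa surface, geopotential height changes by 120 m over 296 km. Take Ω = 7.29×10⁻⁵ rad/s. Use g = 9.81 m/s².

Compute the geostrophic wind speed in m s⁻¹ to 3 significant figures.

51.5 m s⁻¹

Coriolis parameter at 32°S:
f = 2Ω sin φ = 2 × 7.29×10⁻⁵ × sin 32° = 7.73×10⁻⁵ s⁻¹
Height gradient: |∂Z/∂n| = 120 m / 296000 m = 4.05×10⁻⁴
On a pressure surface, geostrophic balance gives V_g = (g/f)|∂Z/∂n|:
V_g = 9.81 × 4.05×10⁻⁴ / 7.73×10⁻⁵ = 51.5 m/s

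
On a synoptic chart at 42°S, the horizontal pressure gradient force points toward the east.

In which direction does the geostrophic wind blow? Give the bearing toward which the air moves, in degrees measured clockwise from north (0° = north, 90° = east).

000°

The pressure-gradient force points toward the east (bearing 090°).
Geostrophic balance: in the Southern Hemisphere the Coriolis force deflects motion to the left, so the geostrophic wind blows 90° to the left of the pressure-gradient force (low pressure on the right).
Rotating 090° by 90° counterclockwise gives 000° — the wind blows toward the north.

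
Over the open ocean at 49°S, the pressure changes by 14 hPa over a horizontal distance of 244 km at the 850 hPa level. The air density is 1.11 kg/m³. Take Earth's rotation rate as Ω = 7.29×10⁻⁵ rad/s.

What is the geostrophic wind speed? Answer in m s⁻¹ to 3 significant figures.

47.0 m s⁻¹

Coriolis parameter at 49°S:
f = 2Ω sin φ = 2 × 7.29×10⁻⁵ × sin 49° = 1.10×10⁻⁴ s⁻¹
Pressure gradient: |∂P/∂n| = 1400 Pa / 244000 m = 5.74×10⁻³ Pa/m
Geostrophic balance (pressure-gradient force = Coriolis force):
V_g = (1/(fρ)) |∂P/∂n| = 5.74×10⁻³ / (1.10×10⁻⁴ × 1.11) = 47.0 m/s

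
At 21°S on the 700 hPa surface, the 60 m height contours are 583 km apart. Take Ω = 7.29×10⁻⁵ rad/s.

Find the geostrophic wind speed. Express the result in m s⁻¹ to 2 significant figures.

Coriolis parameter at 21°S:
f = 2Ω sin φ = 2 × 7.29×10⁻⁵ × sin 21° = 5.23×10⁻⁵ s⁻¹
Height gradient: |∂Z/∂n| = 60 m / 583000 m = 1.03×10⁻⁴
On a pressure surface, geostrophic balance gives V_g = (g/f)|∂Z/∂n|:
V_g = 9.81 × 1.03×10⁻⁴ / 5.23×10⁻⁵ = 19.3 m/s

19 m s⁻¹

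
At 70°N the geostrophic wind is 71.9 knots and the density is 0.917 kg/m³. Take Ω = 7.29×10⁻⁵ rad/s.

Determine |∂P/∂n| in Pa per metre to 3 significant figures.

Coriolis parameter at 70°N:
f = 2Ω sin φ = 2 × 7.29×10⁻⁵ × sin 70° = 1.37×10⁻⁴ s⁻¹
Wind speed in SI: 71.9 knots = 37.0 m/s
Geostrophic balance rearranged: |∂P/∂n| = f ρ V_g
|∂P/∂n| = 1.37×10⁻⁴ × 0.917 × 37.0 = 4.65×10⁻³ Pa/m

4.65×10⁻³ Pa/m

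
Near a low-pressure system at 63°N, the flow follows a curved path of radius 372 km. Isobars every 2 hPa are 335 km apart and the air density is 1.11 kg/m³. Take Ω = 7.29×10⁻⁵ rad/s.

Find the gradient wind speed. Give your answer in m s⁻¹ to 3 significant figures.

Coriolis parameter at 63°N:
f = 2Ω sin φ = 2 × 7.29×10⁻⁵ × sin 63° = 1.30×10⁻⁴ s⁻¹
Pressure gradient: |∂P/∂n| = 200 Pa / 335000 m = 5.97×10⁻⁴ Pa/m
Geostrophic speed: V_g = |∂P/∂n|/(fρ) = 5.97×10⁻⁴/(1.30×10⁻⁴ × 1.11) = 4.14 m/s
Around a low, centrifugal force acts outward with Coriolis, so pressure-gradient force balances both:
(1/ρ)|∂P/∂n| = fV + V²/R  →  V² + fR·V − fR·V_g = 0
With fR = 1.30×10⁻⁴ × 372×10³ m = 48.3 m/s:
V = [−fR + √((fR)² + 4 fR V_g)]/2 = [−48.3 + √(48.3² + 4×48.3×4.14)]/2 = 3.84 m/s
Subgeostrophic (V < V_g = 4.14 m/s), as expected around a low.

3.84 m s⁻¹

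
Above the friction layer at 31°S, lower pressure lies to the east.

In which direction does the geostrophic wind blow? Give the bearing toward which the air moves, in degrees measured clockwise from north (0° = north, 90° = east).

000°

The pressure-gradient force points toward the east (bearing 090°).
Geostrophic balance: in the Southern Hemisphere the Coriolis force deflects motion to the left, so the geostrophic wind blows 90° to the left of the pressure-gradient force (low pressure on the right).
Rotating 090° by 90° counterclockwise gives 000° — the wind blows toward the north.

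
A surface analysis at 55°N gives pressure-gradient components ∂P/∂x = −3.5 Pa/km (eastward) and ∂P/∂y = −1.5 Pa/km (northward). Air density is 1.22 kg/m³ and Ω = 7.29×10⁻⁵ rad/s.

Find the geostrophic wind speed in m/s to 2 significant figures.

Coriolis parameter at 55°N:
f = 2Ω sin φ = 2 × 7.29×10⁻⁵ × sin 55° = 1.19×10⁻⁴ s⁻¹
Component geostrophic relations (x east, y north):
u_g = −(1/(fρ)) ∂P/∂y,  v_g = (1/(fρ)) ∂P/∂x
u_g = −(−1.5×10⁻³)/(1.19×10⁻⁴ × 1.22) = 10.3 m/s;  v_g = (−3.5×10⁻³)/(1.19×10⁻⁴ × 1.22) = −24.0 m/s
|V_g| = √(u_g² + v_g²) = 26.1 m/s

26 m/s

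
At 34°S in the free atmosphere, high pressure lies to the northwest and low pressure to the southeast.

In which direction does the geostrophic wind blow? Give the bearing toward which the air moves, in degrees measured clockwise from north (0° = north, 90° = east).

045°

The pressure-gradient force points toward the southeast (bearing 135°).
Geostrophic balance: in the Southern Hemisphere the Coriolis force deflects motion to the left, so the geostrophic wind blows 90° to the left of the pressure-gradient force (low pressure on the right).
Rotating 135° by 90° counterclockwise gives 045° — the wind blows toward the northeast.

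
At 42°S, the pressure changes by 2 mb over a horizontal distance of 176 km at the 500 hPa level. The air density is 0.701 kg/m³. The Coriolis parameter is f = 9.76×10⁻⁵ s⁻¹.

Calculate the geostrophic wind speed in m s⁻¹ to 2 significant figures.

17 m s⁻¹

Pressure gradient: |∂P/∂n| = 200 Pa / 176000 m = 1.14×10⁻³ Pa/m
Geostrophic balance (pressure-gradient force = Coriolis force):
V_g = (1/(fρ)) |∂P/∂n| = 1.14×10⁻³ / (9.76×10⁻⁵ × 0.701) = 16.6 m/s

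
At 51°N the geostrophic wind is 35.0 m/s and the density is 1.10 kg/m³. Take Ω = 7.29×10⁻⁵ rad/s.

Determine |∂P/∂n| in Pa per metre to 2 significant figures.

Coriolis parameter at 51°N:
f = 2Ω sin φ = 2 × 7.29×10⁻⁵ × sin 51° = 1.13×10⁻⁴ s⁻¹
Geostrophic balance rearranged: |∂P/∂n| = f ρ V_g
|∂P/∂n| = 1.13×10⁻⁴ × 1.10 × 35.0 = 4.36×10⁻³ Pa/m

4.4×10⁻³ Pa/m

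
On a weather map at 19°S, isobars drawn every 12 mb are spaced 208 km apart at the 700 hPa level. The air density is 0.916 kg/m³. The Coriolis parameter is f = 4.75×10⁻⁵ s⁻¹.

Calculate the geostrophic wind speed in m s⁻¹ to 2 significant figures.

130 m s⁻¹

Pressure gradient: |∂P/∂n| = 1200 Pa / 208000 m = 5.77×10⁻³ Pa/m
Geostrophic balance (pressure-gradient force = Coriolis force):
V_g = (1/(fρ)) |∂P/∂n| = 5.77×10⁻³ / (4.75×10⁻⁵ × 0.916) = 133 m/s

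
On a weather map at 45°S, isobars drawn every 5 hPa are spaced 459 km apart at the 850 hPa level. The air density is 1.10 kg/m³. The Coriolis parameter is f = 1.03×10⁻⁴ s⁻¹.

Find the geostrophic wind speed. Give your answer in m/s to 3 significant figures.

Pressure gradient: |∂P/∂n| = 500 Pa / 459000 m = 1.09×10⁻³ Pa/m
Geostrophic balance (pressure-gradient force = Coriolis force):
V_g = (1/(fρ)) |∂P/∂n| = 1.09×10⁻³ / (1.03×10⁻⁴ × 1.10) = 9.61 m/s

9.61 m/s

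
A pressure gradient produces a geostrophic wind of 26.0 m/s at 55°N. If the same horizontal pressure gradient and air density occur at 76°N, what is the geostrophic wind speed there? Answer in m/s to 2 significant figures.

With the same pressure gradient and density, V_g ∝ 1/f ∝ 1/sin φ.
V₂ = V₁ · sin φ₁ / sin φ₂ = 26.0 × sin 55° / sin 76°
V₂ = 26.0 × 0.8192/0.9703 = 22 m/s

22 m/s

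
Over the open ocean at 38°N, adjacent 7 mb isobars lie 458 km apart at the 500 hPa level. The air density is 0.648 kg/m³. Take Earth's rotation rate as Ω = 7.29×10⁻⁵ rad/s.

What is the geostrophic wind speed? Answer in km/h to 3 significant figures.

94.6 km/h

Coriolis parameter at 38°N:
f = 2Ω sin φ = 2 × 7.29×10⁻⁵ × sin 38° = 8.98×10⁻⁵ s⁻¹
Pressure gradient: |∂P/∂n| = 700 Pa / 458000 m = 1.53×10⁻³ Pa/m
Geostrophic balance (pressure-gradient force = Coriolis force):
V_g = (1/(fρ)) |∂P/∂n| = 1.53×10⁻³ / (8.98×10⁻⁵ × 0.648) = 26.3 m/s
Converting: 26.3 m/s × 3.6 = 94.6 km/h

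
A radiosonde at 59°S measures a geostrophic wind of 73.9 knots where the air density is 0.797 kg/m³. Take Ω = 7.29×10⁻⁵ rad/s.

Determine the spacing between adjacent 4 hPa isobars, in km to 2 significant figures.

110 km

Coriolis parameter at 59°S:
f = 2Ω sin φ = 2 × 7.29×10⁻⁵ × sin 59° = 1.25×10⁻⁴ s⁻¹
Wind speed in SI: 73.9 knots = 38.0 m/s
Geostrophic balance rearranged: |∂P/∂n| = f ρ V_g
|∂P/∂n| = 1.25×10⁻⁴ × 0.797 × 38.0 = 3.79×10⁻³ Pa/m
Isobar spacing: Δn = ΔP/|∂P/∂n| = 400 Pa / 3.79×10⁻³ Pa/m = 105632 m ≈ 110 km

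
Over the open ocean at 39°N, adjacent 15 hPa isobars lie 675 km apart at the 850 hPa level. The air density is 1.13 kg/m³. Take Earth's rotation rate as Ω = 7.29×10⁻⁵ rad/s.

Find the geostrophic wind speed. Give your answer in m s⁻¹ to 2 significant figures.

21 m s⁻¹

Coriolis parameter at 39°N:
f = 2Ω sin φ = 2 × 7.29×10⁻⁵ × sin 39° = 9.18×10⁻⁵ s⁻¹
Pressure gradient: |∂P/∂n| = 1500 Pa / 675000 m = 2.22×10⁻³ Pa/m
Geostrophic balance (pressure-gradient force = Coriolis force):
V_g = (1/(fρ)) |∂P/∂n| = 2.22×10⁻³ / (9.18×10⁻⁵ × 1.13) = 21.4 m/s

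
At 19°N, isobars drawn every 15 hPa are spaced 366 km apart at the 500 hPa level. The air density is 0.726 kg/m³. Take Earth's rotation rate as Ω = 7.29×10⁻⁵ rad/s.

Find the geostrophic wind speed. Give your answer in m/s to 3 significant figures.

Coriolis parameter at 19°N:
f = 2Ω sin φ = 2 × 7.29×10⁻⁵ × sin 19° = 4.75×10⁻⁵ s⁻¹
Pressure gradient: |∂P/∂n| = 1500 Pa / 366000 m = 4.10×10⁻³ Pa/m
Geostrophic balance (pressure-gradient force = Coriolis force):
V_g = (1/(fρ)) |∂P/∂n| = 4.10×10⁻³ / (4.75×10⁻⁵ × 0.726) = 119 m/s

119 m/s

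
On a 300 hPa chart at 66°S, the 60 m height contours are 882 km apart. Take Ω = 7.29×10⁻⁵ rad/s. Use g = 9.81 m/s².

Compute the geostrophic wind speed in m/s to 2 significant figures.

5.0 m/s

Coriolis parameter at 66°S:
f = 2Ω sin φ = 2 × 7.29×10⁻⁵ × sin 66° = 1.33×10⁻⁴ s⁻¹
Height gradient: |∂Z/∂n| = 60 m / 882000 m = 6.80×10⁻⁵
On a pressure surface, geostrophic balance gives V_g = (g/f)|∂Z/∂n|:
V_g = 9.81 × 6.80×10⁻⁵ / 1.33×10⁻⁴ = 5.01 m/s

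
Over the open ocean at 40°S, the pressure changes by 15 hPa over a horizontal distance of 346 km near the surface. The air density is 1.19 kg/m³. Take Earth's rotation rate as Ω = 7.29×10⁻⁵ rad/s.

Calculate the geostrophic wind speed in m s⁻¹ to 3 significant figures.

38.9 m s⁻¹

Coriolis parameter at 40°S:
f = 2Ω sin φ = 2 × 7.29×10⁻⁵ × sin 40° = 9.37×10⁻⁵ s⁻¹
Pressure gradient: |∂P/∂n| = 1500 Pa / 346000 m = 4.34×10⁻³ Pa/m
Geostrophic balance (pressure-gradient force = Coriolis force):
V_g = (1/(fρ)) |∂P/∂n| = 4.34×10⁻³ / (9.37×10⁻⁵ × 1.19) = 38.9 m/s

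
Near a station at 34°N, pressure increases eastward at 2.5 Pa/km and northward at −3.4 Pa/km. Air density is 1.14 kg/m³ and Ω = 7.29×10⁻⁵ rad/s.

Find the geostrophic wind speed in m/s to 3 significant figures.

45.4 m/s

Coriolis parameter at 34°N:
f = 2Ω sin φ = 2 × 7.29×10⁻⁵ × sin 34° = 8.15×10⁻⁵ s⁻¹
Component geostrophic relations (x east, y north):
u_g = −(1/(fρ)) ∂P/∂y,  v_g = (1/(fρ)) ∂P/∂x
u_g = −(−3.4×10⁻³)/(8.15×10⁻⁵ × 1.14) = 36.6 m/s;  v_g = (2.5×10⁻³)/(8.15×10⁻⁵ × 1.14) = 26.9 m/s
|V_g| = √(u_g² + v_g²) = 45.4 m/s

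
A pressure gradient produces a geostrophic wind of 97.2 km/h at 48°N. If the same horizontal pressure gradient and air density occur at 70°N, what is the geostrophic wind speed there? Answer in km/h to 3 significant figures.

76.9 km/h

With the same pressure gradient and density, V_g ∝ 1/f ∝ 1/sin φ.
V₂ = V₁ · sin φ₁ / sin φ₂ = 97.2 × sin 48° / sin 70°
V₂ = 97.2 × 0.7431/0.9397 = 76.9 km/h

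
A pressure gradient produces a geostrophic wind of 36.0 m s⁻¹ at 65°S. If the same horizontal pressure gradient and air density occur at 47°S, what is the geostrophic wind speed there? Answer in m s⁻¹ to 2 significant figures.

With the same pressure gradient and density, V_g ∝ 1/f ∝ 1/sin φ.
V₂ = V₁ · sin φ₁ / sin φ₂ = 36.0 × sin 65° / sin 47°
V₂ = 36.0 × 0.9063/0.7314 = 45 m s⁻¹

45 m s⁻¹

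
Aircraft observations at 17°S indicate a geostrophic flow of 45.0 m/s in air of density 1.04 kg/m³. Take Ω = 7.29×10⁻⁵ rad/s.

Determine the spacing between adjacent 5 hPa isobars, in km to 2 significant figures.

Coriolis parameter at 17°S:
f = 2Ω sin φ = 2 × 7.29×10⁻⁵ × sin 17° = 4.26×10⁻⁵ s⁻¹
Geostrophic balance rearranged: |∂P/∂n| = f ρ V_g
|∂P/∂n| = 4.26×10⁻⁵ × 1.04 × 45.0 = 1.99×10⁻³ Pa/m
Isobar spacing: Δn = ΔP/|∂P/∂n| = 500 Pa / 1.99×10⁻³ Pa/m = 250629 m ≈ 250 km

250 km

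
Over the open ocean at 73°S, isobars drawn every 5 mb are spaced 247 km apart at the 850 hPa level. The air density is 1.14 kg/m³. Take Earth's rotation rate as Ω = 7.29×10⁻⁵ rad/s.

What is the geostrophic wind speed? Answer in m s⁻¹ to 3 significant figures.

Coriolis parameter at 73°S:
f = 2Ω sin φ = 2 × 7.29×10⁻⁵ × sin 73° = 1.39×10⁻⁴ s⁻¹
Pressure gradient: |∂P/∂n| = 500 Pa / 247000 m = 2.02×10⁻³ Pa/m
Geostrophic balance (pressure-gradient force = Coriolis force):
V_g = (1/(fρ)) |∂P/∂n| = 2.02×10⁻³ / (1.39×10⁻⁴ × 1.14) = 12.7 m/s

12.7 m s⁻¹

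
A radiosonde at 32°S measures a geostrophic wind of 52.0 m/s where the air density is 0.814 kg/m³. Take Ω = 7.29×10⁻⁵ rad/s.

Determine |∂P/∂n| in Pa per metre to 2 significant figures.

3.3×10⁻³ Pa/m

Coriolis parameter at 32°S:
f = 2Ω sin φ = 2 × 7.29×10⁻⁵ × sin 32° = 7.73×10⁻⁵ s⁻¹
Geostrophic balance rearranged: |∂P/∂n| = f ρ V_g
|∂P/∂n| = 7.73×10⁻⁵ × 0.814 × 52.0 = 3.27×10⁻³ Pa/m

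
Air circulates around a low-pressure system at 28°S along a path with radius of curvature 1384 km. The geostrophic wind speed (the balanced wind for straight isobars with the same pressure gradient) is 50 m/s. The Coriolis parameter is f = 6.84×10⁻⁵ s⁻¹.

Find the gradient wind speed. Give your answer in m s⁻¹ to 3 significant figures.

36.2 m s⁻¹

Around a low, centrifugal force acts outward with Coriolis, so pressure-gradient force balances both:
(1/ρ)|∂P/∂n| = fV + V²/R  →  V² + fR·V − fR·V_g = 0
With fR = 6.84×10⁻⁵ × 1384×10³ m = 94.7 m/s:
V = [−fR + √((fR)² + 4 fR V_g)]/2 = [−94.7 + √(94.7² + 4×94.7×50)]/2 = 36.2 m/s
Subgeostrophic (V < V_g = 50 m/s), as expected around a low.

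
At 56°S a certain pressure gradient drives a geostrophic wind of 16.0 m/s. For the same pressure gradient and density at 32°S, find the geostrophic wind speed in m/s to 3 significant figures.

25.0 m/s

With the same pressure gradient and density, V_g ∝ 1/f ∝ 1/sin φ.
V₂ = V₁ · sin φ₁ / sin φ₂ = 16.0 × sin 56° / sin 32°
V₂ = 16.0 × 0.8290/0.5299 = 25.0 m/s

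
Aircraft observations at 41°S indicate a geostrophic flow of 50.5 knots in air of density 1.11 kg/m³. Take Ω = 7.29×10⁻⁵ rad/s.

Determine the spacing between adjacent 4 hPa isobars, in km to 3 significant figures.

145 km

Coriolis parameter at 41°S:
f = 2Ω sin φ = 2 × 7.29×10⁻⁵ × sin 41° = 9.57×10⁻⁵ s⁻¹
Wind speed in SI: 50.5 knots = 26.0 m/s
Geostrophic balance rearranged: |∂P/∂n| = f ρ V_g
|∂P/∂n| = 9.57×10⁻⁵ × 1.11 × 26.0 = 2.76×10⁻³ Pa/m
Isobar spacing: Δn = ΔP/|∂P/∂n| = 400 Pa / 2.76×10⁻³ Pa/m = 145013 m ≈ 145 km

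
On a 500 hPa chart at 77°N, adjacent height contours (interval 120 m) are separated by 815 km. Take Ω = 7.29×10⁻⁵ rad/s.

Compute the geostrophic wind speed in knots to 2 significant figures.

20 knots

Coriolis parameter at 77°N:
f = 2Ω sin φ = 2 × 7.29×10⁻⁵ × sin 77° = 1.42×10⁻⁴ s⁻¹
Height gradient: |∂Z/∂n| = 120 m / 815000 m = 1.47×10⁻⁴
On a pressure surface, geostrophic balance gives V_g = (g/f)|∂Z/∂n|:
V_g = 9.81 × 1.47×10⁻⁴ / 1.42×10⁻⁴ = 10.2 m/s
Converting: 10.2 m/s × 1.944 = 20 knots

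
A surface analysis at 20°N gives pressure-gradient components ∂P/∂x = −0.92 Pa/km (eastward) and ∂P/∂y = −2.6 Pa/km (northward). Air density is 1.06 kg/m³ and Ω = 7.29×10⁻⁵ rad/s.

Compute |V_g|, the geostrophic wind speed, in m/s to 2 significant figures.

52 m/s

Coriolis parameter at 20°N:
f = 2Ω sin φ = 2 × 7.29×10⁻⁵ × sin 20° = 4.99×10⁻⁵ s⁻¹
Component geostrophic relations (x east, y north):
u_g = −(1/(fρ)) ∂P/∂y,  v_g = (1/(fρ)) ∂P/∂x
u_g = −(−2.6×10⁻³)/(4.99×10⁻⁵ × 1.06) = 49.2 m/s;  v_g = (−0.92×10⁻³)/(4.99×10⁻⁵ × 1.06) = −17.4 m/s
|V_g| = √(u_g² + v_g²) = 52.2 m/s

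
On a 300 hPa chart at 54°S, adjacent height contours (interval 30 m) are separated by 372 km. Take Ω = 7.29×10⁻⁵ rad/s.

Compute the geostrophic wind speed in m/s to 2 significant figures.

Coriolis parameter at 54°S:
f = 2Ω sin φ = 2 × 7.29×10⁻⁵ × sin 54° = 1.18×10⁻⁴ s⁻¹
Height gradient: |∂Z/∂n| = 30 m / 372000 m = 8.06×10⁻⁵
On a pressure surface, geostrophic balance gives V_g = (g/f)|∂Z/∂n|:
V_g = 9.81 × 8.06×10⁻⁵ / 1.18×10⁻⁴ = 6.71 m/s

6.7 m/s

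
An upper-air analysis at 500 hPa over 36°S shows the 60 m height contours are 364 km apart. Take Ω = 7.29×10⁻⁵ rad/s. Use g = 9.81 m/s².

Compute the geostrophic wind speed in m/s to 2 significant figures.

19 m/s

Coriolis parameter at 36°S:
f = 2Ω sin φ = 2 × 7.29×10⁻⁵ × sin 36° = 8.57×10⁻⁵ s⁻¹
Height gradient: |∂Z/∂n| = 60 m / 364000 m = 1.65×10⁻⁴
On a pressure surface, geostrophic balance gives V_g = (g/f)|∂Z/∂n|:
V_g = 9.81 × 1.65×10⁻⁴ / 8.57×10⁻⁵ = 18.9 m/s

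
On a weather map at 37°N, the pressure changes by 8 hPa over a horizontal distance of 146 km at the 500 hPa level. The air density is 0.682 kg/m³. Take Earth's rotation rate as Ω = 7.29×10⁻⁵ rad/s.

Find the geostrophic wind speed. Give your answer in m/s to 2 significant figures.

92 m/s

Coriolis parameter at 37°N:
f = 2Ω sin φ = 2 × 7.29×10⁻⁵ × sin 37° = 8.77×10⁻⁵ s⁻¹
Pressure gradient: |∂P/∂n| = 800 Pa / 146000 m = 5.48×10⁻³ Pa/m
Geostrophic balance (pressure-gradient force = Coriolis force):
V_g = (1/(fρ)) |∂P/∂n| = 5.48×10⁻³ / (8.77×10⁻⁵ × 0.682) = 91.6 m/s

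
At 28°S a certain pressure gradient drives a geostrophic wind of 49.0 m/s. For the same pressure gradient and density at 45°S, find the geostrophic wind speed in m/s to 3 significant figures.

32.5 m/s

With the same pressure gradient and density, V_g ∝ 1/f ∝ 1/sin φ.
V₂ = V₁ · sin φ₁ / sin φ₂ = 49.0 × sin 28° / sin 45°
V₂ = 49.0 × 0.4695/0.7071 = 32.5 m/s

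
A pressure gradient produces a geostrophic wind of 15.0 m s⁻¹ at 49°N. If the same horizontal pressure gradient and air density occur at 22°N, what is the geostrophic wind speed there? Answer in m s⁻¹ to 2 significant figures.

With the same pressure gradient and density, V_g ∝ 1/f ∝ 1/sin φ.
V₂ = V₁ · sin φ₁ / sin φ₂ = 15.0 × sin 49° / sin 22°
V₂ = 15.0 × 0.7547/0.3746 = 30 m s⁻¹

30 m s⁻¹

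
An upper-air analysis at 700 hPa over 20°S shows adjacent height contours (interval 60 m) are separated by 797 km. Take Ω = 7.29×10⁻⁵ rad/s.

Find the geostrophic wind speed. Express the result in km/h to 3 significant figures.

Coriolis parameter at 20°S:
f = 2Ω sin φ = 2 × 7.29×10⁻⁵ × sin 20° = 4.99×10⁻⁵ s⁻¹
Height gradient: |∂Z/∂n| = 60 m / 797000 m = 7.53×10⁻⁵
On a pressure surface, geostrophic balance gives V_g = (g/f)|∂Z/∂n|:
V_g = 9.81 × 7.53×10⁻⁵ / 4.99×10⁻⁵ = 14.8 m/s
Converting: 14.8 m/s × 3.6 = 53.3 km/h

53.3 km/h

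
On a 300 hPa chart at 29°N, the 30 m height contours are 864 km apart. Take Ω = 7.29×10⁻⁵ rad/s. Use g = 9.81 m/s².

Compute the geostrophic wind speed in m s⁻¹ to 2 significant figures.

Coriolis parameter at 29°N:
f = 2Ω sin φ = 2 × 7.29×10⁻⁵ × sin 29° = 7.07×10⁻⁵ s⁻¹
Height gradient: |∂Z/∂n| = 30 m / 864000 m = 3.47×10⁻⁵
On a pressure surface, geostrophic balance gives V_g = (g/f)|∂Z/∂n|:
V_g = 9.81 × 3.47×10⁻⁵ / 7.07×10⁻⁵ = 4.82 m/s

4.8 m s⁻¹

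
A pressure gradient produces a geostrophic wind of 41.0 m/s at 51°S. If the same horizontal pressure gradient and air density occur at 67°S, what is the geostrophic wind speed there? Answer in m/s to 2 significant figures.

With the same pressure gradient and density, V_g ∝ 1/f ∝ 1/sin φ.
V₂ = V₁ · sin φ₁ / sin φ₂ = 41.0 × sin 51° / sin 67°
V₂ = 41.0 × 0.7771/0.9205 = 35 m/s

35 m/s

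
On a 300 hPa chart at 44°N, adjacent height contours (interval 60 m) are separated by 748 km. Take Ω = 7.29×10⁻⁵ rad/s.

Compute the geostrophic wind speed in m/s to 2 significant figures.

7.8 m/s

Coriolis parameter at 44°N:
f = 2Ω sin φ = 2 × 7.29×10⁻⁵ × sin 44° = 1.01×10⁻⁴ s⁻¹
Height gradient: |∂Z/∂n| = 60 m / 748000 m = 8.02×10⁻⁵
On a pressure surface, geostrophic balance gives V_g = (g/f)|∂Z/∂n|:
V_g = 9.81 × 8.02×10⁻⁵ / 1.01×10⁻⁴ = 7.77 m/s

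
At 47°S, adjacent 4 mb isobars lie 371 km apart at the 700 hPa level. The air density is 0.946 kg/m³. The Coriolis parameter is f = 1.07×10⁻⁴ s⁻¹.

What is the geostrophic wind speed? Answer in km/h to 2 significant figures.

Pressure gradient: |∂P/∂n| = 400 Pa / 371000 m = 1.08×10⁻³ Pa/m
Geostrophic balance (pressure-gradient force = Coriolis force):
V_g = (1/(fρ)) |∂P/∂n| = 1.08×10⁻³ / (1.07×10⁻⁴ × 0.946) = 10.7 m/s
Converting: 10.7 m/s × 3.6 = 38 km/h

38 km/h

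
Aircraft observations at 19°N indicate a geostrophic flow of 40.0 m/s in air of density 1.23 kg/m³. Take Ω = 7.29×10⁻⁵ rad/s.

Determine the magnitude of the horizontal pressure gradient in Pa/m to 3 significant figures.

Coriolis parameter at 19°N:
f = 2Ω sin φ = 2 × 7.29×10⁻⁵ × sin 19° = 4.75×10⁻⁵ s⁻¹
Geostrophic balance rearranged: |∂P/∂n| = f ρ V_g
|∂P/∂n| = 4.75×10⁻⁵ × 1.23 × 40.0 = 2.34×10⁻³ Pa/m

2.34×10⁻³ Pa/m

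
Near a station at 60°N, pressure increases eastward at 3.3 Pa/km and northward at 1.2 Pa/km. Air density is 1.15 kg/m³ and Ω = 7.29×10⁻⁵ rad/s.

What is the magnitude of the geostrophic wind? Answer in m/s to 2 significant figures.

24 m/s

Coriolis parameter at 60°N:
f = 2Ω sin φ = 2 × 7.29×10⁻⁵ × sin 60° = 1.26×10⁻⁴ s⁻¹
Component geostrophic relations (x east, y north):
u_g = −(1/(fρ)) ∂P/∂y,  v_g = (1/(fρ)) ∂P/∂x
u_g = −(1.2×10⁻³)/(1.26×10⁻⁴ × 1.15) = −8.26 m/s;  v_g = (3.3×10⁻³)/(1.26×10⁻⁴ × 1.15) = 22.7 m/s
|V_g| = √(u_g² + v_g²) = 24.2 m/s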